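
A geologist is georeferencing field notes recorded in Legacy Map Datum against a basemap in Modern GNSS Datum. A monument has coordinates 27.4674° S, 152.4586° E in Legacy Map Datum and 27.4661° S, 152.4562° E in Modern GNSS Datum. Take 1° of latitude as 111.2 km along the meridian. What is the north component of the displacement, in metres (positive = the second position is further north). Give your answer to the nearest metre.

Δφ = -27.4661° − -27.4674° = +0.0013°; Δλ = 152.4562° − 152.4586° = -0.0024°.
ΔN = Δφ × 111200 = 144.6 m; ΔE = Δλ × 111200 × cos(-27.4674°) = -0.0024 × 111200 × 0.887273 = -236.8 m.

ΔN = 145 m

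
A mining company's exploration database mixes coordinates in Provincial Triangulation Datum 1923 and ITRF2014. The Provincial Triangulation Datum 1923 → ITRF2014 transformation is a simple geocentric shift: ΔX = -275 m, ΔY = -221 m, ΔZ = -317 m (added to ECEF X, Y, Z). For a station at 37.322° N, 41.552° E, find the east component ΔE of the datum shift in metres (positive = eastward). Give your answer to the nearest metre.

The local east axis at (φ, λ) is (−sin λ, cos λ, 0), so ΔE = −sin(41.552°)·(-275) + cos(41.552°)·(-221) = 17.02 m.

ΔE = 17 m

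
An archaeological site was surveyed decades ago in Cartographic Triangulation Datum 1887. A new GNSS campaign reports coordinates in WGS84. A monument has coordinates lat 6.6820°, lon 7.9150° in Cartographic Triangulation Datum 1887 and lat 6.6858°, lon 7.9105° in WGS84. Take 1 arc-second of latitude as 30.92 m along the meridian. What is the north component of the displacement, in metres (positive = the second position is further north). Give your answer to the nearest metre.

Δφ = 6.6858° − 6.6820° = +0.0038°; Δλ = 7.9105° − 7.9150° = -0.0045°.
1° of latitude = 3600 × 30.92 = 111312 m.
ΔN = Δφ × 111312 = 423.0 m; ΔE = Δλ × 111312 × cos(6.6820°) = -0.0045 × 111312 × 0.993207 = -497.5 m.

ΔN = 423 m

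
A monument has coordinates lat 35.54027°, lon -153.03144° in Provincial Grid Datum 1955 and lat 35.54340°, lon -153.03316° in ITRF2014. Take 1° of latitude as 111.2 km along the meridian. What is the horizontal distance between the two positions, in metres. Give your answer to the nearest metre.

Δφ = 35.54340° − 35.54027° = +0.00313°; Δλ = -153.03316° − -153.03144° = -0.00172°.
ΔN = Δφ × 111200 = 348.1 m; ΔE = Δλ × 111200 × cos(35.54027°) = -0.00172 × 111200 × 0.813707 = -155.6 m.
Distance = √(ΔE² + ΔN²) = √((-155.6)² + 348.1²) = 381.3 m.

381 m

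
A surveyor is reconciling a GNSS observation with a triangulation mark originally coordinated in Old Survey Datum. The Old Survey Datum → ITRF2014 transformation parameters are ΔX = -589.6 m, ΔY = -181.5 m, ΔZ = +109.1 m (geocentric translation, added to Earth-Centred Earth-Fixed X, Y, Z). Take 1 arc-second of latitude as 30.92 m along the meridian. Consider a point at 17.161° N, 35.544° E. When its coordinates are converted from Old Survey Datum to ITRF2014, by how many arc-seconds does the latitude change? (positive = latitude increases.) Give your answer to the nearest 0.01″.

sin φ = 0.295058, cos φ = 0.955479, sin λ = 0.581328, cos λ = 0.813669.
North component: ΔN = −sin φ cos λ·ΔX − sin φ sin λ·ΔY + cos φ·ΔZ = −(0.295058)(0.813669)(-589.6) − (0.295058)(0.581328)(-181.5) + (0.955479)(109.1) = 276.93 m.
1° of latitude spans 3600 × 30.92 = 111312 m, so Δφ = 276.93 / 111312 × 3600 = 8.956″.

Δφ = 8.96″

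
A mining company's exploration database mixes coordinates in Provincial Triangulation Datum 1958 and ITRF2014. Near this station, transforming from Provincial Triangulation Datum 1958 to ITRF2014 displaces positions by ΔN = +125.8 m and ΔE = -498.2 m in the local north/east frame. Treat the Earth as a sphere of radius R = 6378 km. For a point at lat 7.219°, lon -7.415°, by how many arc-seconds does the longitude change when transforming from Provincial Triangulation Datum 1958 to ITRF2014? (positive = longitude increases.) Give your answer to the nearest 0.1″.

Δλ = -16.2″

At latitude 7.219°, cos φ = 0.992073.
One radian of longitude at latitude φ spans R cos φ, so Δλ = ΔE / (R cos φ) = -498.2 / (6378000 × 0.992073) = -7.8736e-05 rad = -16.241″.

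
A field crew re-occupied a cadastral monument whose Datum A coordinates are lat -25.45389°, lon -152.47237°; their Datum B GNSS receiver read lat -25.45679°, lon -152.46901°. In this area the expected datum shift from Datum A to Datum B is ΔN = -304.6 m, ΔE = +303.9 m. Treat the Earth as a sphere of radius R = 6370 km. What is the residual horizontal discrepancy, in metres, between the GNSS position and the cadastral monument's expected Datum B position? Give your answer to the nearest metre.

38 m

Observed coordinate differences: Δφ = -0.00290°, Δλ = +0.00336°.
Converting to metres (1° lat = 111177 m, cos φ = 0.902931): observed ΔN = -322.4 m, observed ΔE = 337.3 m.
Subtracting the expected shift leaves a residual of -322.4 − (-304.6) = -17.8 m north and 337.3 − (303.9) = 33.4 m east.
Residual distance = √((-17.8)² + 33.4²) = 37.9 m.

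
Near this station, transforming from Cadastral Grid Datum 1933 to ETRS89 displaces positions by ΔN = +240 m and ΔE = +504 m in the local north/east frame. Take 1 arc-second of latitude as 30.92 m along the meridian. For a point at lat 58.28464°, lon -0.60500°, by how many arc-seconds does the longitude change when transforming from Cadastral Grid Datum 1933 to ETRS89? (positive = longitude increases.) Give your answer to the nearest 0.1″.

At latitude 58.28464°, cos φ = 0.525700.
1″ of longitude at this latitude = 30.92 × cos φ = 16.2546 m, so Δλ = 504.0 / 16.2546 = 31.007″.

Δλ = 31.0″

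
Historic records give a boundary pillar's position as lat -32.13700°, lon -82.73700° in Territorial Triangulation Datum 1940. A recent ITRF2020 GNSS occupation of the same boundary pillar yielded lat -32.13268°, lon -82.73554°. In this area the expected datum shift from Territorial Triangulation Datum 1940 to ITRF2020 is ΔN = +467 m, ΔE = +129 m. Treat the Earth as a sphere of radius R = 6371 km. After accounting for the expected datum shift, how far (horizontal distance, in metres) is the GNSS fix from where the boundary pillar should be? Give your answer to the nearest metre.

Observed coordinate differences: Δφ = +0.00432°, Δλ = +0.00146°.
Converting to metres (1° lat = 111195 m, cos φ = 0.846779): observed ΔN = 480.4 m, observed ΔE = 137.5 m.
Subtracting the expected shift leaves a residual of 480.4 − (467) = 13.4 m north and 137.5 − (129) = 8.5 m east.
Residual distance = √(13.4² + 8.5²) = 15.8 m.

16 m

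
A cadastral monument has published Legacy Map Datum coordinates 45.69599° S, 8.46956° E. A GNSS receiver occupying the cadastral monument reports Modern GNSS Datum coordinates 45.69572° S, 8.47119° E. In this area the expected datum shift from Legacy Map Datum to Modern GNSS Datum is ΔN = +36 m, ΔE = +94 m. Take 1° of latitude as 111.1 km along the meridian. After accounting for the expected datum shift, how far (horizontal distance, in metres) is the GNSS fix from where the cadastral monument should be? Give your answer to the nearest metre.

Observed coordinate differences: Δφ = +0.00027°, Δλ = +0.00163°.
Converting to metres (1° lat = 111100 m, cos φ = 0.698465): observed ΔN = 30.0 m, observed ΔE = 126.5 m.
Subtracting the expected shift leaves a residual of 30.0 − (36) = -6.0 m north and 126.5 − (94) = 32.5 m east.
Residual distance = √((-6.0)² + 32.5²) = 33.0 m.

33 m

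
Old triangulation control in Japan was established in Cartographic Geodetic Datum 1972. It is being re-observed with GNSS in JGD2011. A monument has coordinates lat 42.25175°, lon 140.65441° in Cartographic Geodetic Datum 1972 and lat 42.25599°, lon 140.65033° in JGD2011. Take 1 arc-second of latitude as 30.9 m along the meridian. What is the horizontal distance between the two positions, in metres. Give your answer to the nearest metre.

Δφ = 42.25599° − 42.25175° = +0.00424°; Δλ = 140.65033° − 140.65441° = -0.00408°.
1° of latitude = 3600 × 30.90 = 111240 m.
ΔN = Δφ × 111240 = 471.7 m; ΔE = Δλ × 111240 × cos(42.25175°) = -0.00408 × 111240 × 0.740198 = -335.9 m.
Distance = √(ΔE² + ΔN²) = √((-335.9)² + 471.7²) = 579.1 m.

579 m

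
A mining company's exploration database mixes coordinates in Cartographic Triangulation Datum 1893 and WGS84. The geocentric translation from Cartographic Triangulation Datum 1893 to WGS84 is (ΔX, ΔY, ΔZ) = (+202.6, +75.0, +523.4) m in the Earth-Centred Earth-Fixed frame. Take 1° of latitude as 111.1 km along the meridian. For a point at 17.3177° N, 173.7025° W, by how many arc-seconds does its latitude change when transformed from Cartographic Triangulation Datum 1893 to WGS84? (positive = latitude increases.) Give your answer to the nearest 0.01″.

Δφ = 18.21″

sin φ = 0.297670, cos φ = 0.954669, sin λ = -0.109691, cos λ = -0.993966.
North component: ΔN = −sin φ cos λ·ΔX − sin φ sin λ·ΔY + cos φ·ΔZ = −(0.297670)(-0.993966)(202.6) − (0.297670)(-0.109691)(75.0) + (0.954669)(523.4) = 562.07 m.
1° of latitude spans 111100 m, so Δφ = 562.07 / 111100 × 3600 = 18.213″.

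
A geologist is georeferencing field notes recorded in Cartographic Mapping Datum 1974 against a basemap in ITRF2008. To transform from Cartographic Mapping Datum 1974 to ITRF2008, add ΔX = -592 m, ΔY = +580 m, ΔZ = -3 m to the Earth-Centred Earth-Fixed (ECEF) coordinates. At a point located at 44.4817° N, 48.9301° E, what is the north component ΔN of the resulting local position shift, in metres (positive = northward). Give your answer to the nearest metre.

The local north axis is (−sin φ cos λ, −sin φ sin λ, cos φ), giving ΔN = 272.517 − 306.385 − 2.140 = -36.01 m.

ΔN = -36 m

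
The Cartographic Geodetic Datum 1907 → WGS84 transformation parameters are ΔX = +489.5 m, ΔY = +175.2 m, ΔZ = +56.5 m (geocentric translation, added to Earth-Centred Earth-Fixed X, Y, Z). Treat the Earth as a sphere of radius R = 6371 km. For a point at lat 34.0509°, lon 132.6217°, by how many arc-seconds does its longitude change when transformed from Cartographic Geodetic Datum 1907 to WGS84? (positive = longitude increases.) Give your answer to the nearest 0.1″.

Δλ = -18.7″

sin φ = 0.559929, cos φ = 0.828540, sin λ = 0.735841, cos λ = -0.677155.
East component: ΔE = −sin λ·ΔX + cos λ·ΔY = −(0.735841)(489.5) + (-0.677155)(175.2) = -478.83 m.
1° of latitude spans πR/180 = 111195 m; at latitude φ, 1° of longitude spans that × cos φ = 92129.5 m, so Δλ = -478.83 / 92129.5 × 3600 = -18.711″.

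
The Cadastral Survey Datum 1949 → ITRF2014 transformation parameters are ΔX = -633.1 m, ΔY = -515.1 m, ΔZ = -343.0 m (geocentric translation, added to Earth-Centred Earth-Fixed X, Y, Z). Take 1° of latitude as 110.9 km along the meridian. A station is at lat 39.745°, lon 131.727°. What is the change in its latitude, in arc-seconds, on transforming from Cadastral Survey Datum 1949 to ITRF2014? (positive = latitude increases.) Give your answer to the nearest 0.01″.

sin φ = 0.639372, cos φ = 0.768898, sin λ = 0.746325, cos λ = -0.665582.
North component: ΔN = −sin φ cos λ·ΔX − sin φ sin λ·ΔY + cos φ·ΔZ = −(0.639372)(-0.665582)(-633.1) − (0.639372)(0.746325)(-515.1) + (0.768898)(-343.0) = -287.36 m.
1° of latitude spans 110900 m, so Δφ = -287.36 / 110900 × 3600 = -9.328″.

Δφ = -9.33″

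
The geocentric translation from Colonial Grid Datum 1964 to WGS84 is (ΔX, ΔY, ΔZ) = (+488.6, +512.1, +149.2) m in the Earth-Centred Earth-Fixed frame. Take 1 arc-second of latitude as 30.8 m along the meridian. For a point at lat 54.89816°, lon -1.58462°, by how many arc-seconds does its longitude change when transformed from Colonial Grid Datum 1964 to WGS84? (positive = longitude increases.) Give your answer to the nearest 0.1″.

sin φ = 0.818131, cos φ = 0.575032, sin λ = -0.027653, cos λ = 0.999618.
East component: ΔE = −sin λ·ΔX + cos λ·ΔY = −(-0.027653)(488.6) + (0.999618)(512.1) = 525.42 m.
1° of latitude spans 3600 × 30.80 = 110880 m; at latitude φ, 1° of longitude spans that × cos φ = 63759.5 m, so Δλ = 525.42 / 63759.5 × 3600 = 29.666″.

Δλ = 29.7″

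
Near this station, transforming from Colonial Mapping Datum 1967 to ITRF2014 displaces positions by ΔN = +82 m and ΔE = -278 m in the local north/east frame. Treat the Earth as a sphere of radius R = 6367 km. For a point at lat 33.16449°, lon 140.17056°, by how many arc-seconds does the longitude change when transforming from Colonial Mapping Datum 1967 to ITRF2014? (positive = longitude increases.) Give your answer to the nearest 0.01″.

At latitude 33.16449°, cos φ = 0.837104.
One radian of longitude at latitude φ spans R cos φ, so Δλ = ΔE / (R cos φ) = -278.0 / (6367000 × 0.837104) = -5.2159e-05 rad = -10.759″.

Δλ = -10.76″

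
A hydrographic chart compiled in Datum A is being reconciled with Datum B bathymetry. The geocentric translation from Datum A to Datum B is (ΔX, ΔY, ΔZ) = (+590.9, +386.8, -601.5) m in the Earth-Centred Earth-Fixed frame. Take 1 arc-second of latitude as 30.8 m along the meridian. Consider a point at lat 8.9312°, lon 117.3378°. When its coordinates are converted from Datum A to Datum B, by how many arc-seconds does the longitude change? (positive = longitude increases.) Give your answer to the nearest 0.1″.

sin φ = 0.155248, cos φ = 0.987875, sin λ = 0.888314, cos λ = -0.459236.
East component: ΔE = −sin λ·ΔX + cos λ·ΔY = −(0.888314)(590.9) + (-0.459236)(386.8) = -702.54 m.
1° of latitude spans 3600 × 30.80 = 110880 m; at latitude φ, 1° of longitude spans that × cos φ = 109535.6 m, so Δλ = -702.54 / 109535.6 × 3600 = -23.090″.

Δλ = -23.1″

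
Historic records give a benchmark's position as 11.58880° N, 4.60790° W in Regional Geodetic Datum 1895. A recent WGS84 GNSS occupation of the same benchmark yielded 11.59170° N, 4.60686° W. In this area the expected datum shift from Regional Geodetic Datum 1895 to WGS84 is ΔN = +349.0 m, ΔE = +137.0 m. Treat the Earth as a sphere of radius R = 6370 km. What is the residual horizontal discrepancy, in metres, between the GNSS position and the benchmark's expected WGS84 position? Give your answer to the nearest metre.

Observed coordinate differences: Δφ = +0.00290°, Δλ = +0.00104°.
Converting to metres (1° lat = 111177 m, cos φ = 0.979615): observed ΔN = 322.4 m, observed ΔE = 113.3 m.
Subtracting the expected shift leaves a residual of 322.4 − (349.0) = -26.6 m north and 113.3 − (137.0) = -23.7 m east.
Residual distance = √((-26.6)² + (-23.7)²) = 35.6 m.

36 m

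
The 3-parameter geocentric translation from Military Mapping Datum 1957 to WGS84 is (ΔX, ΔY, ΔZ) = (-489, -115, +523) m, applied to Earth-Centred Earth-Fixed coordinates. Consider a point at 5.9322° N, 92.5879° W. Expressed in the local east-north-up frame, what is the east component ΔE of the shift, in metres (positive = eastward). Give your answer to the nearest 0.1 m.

ΔE = -483.3 m

At φ = 5.9322°, λ = -92.5879°: sin φ = 0.103352, cos φ = 0.994645, sin λ = -0.998980, cos λ = -0.045152.
ΔE = −sin λ·ΔX + cos λ·ΔY = −(-0.998980)·(-489) + (-0.045152)·(-115) = -483.31 m.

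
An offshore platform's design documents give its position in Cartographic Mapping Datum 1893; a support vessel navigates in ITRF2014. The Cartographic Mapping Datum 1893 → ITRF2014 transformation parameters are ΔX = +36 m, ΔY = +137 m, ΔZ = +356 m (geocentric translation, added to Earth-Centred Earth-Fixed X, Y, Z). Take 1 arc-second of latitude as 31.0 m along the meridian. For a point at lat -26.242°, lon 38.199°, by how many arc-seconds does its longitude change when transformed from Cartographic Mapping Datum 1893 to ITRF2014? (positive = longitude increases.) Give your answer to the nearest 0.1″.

sin φ = -0.442163, cos φ = 0.896934, sin λ = 0.618395, cos λ = 0.785868.
East component: ΔE = −sin λ·ΔX + cos λ·ΔY = −(0.618395)(36) + (0.785868)(137) = 85.40 m.
1° of latitude spans 3600 × 31.00 = 111600 m; at latitude φ, 1° of longitude spans that × cos φ = 100097.9 m, so Δλ = 85.40 / 100097.9 × 3600 = 3.071″.

Δλ = 3.1″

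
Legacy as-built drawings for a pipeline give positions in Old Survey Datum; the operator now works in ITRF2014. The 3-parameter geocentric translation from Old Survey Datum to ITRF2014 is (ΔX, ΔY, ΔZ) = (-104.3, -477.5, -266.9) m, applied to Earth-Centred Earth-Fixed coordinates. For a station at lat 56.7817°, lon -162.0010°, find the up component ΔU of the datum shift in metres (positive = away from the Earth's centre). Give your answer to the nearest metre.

At φ = 56.7817°, λ = -162.0010°: sin φ = 0.836589, cos φ = 0.547830, sin λ = -0.309000, cos λ = -0.951062.
ΔU = cos φ cos λ·ΔX + cos φ sin λ·ΔY + sin φ·ΔZ = (0.547830)(-0.951062)(-104.3) + (0.547830)(-0.309000)(-477.5) + (0.836589)(-266.9) = -88.11 m.

ΔU = -88 m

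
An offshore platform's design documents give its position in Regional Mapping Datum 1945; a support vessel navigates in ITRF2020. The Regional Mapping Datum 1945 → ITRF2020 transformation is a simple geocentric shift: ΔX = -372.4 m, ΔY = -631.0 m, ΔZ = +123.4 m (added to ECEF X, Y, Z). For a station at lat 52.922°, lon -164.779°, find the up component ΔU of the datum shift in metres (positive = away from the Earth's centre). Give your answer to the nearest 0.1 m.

ΔU = 415.0 m

At φ = 52.922°, λ = -164.779°: sin φ = 0.797815, cos φ = 0.602902, sin λ = -0.262543, cos λ = -0.964920.
ΔU = cos φ cos λ·ΔX + cos φ sin λ·ΔY + sin φ·ΔZ = (0.602902)(-0.964920)(-372.4) + (0.602902)(-0.262543)(-631.0) + (0.797815)(123.4) = 414.97 m.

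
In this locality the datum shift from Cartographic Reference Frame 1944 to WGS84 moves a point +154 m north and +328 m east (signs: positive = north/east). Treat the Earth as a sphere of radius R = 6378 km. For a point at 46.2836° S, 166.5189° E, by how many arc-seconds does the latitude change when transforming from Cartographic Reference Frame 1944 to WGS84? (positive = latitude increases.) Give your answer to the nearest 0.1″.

Δφ = 5.0″

On a sphere of radius R, 1 rad of latitude = R, so Δφ = ΔN / R = 154.0 / 6378000 = 2.4146e-05 rad = 4.980″.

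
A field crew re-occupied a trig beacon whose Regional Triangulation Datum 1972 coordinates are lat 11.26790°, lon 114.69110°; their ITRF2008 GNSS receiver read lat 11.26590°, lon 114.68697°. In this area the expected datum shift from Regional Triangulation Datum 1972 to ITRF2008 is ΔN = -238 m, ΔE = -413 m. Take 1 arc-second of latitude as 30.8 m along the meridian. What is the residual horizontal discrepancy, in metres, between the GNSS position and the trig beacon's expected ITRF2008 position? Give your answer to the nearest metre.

40 m

Observed coordinate differences: Δφ = -0.00200°, Δλ = -0.00413°.
Converting to metres (1° lat = 110880 m, cos φ = 0.980724): observed ΔN = -221.8 m, observed ΔE = -449.1 m.
Subtracting the expected shift leaves a residual of -221.8 − (-238) = 16.2 m north and -449.1 − (-413) = -36.1 m east.
Residual distance = √(16.2² + (-36.1)²) = 39.6 m.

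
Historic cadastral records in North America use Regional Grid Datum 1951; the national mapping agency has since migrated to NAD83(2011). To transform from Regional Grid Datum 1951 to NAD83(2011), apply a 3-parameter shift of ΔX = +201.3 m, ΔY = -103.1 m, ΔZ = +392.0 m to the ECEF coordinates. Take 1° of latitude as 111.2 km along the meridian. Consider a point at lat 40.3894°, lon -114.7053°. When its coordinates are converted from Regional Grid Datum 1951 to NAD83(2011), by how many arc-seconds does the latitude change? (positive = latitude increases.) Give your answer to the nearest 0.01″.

sin φ = 0.647979, cos φ = 0.761658, sin λ = -0.908470, cos λ = -0.417951.
North component: ΔN = −sin φ cos λ·ΔX − sin φ sin λ·ΔY + cos φ·ΔZ = −(0.647979)(-0.417951)(201.3) − (0.647979)(-0.908470)(-103.1) + (0.761658)(392.0) = 292.40 m.
1° of latitude spans 111200 m, so Δφ = 292.40 / 111200 × 3600 = 9.466″.

Δφ = 9.47″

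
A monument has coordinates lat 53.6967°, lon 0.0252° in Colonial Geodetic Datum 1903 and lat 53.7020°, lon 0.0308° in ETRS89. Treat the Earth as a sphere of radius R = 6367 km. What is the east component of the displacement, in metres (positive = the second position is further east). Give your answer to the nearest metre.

ΔE = 368 m

Δφ = 53.7020° − 53.6967° = +0.0053°; Δλ = 0.0308° − 0.0252° = +0.0056°.
1° along a meridian = πR/180 = 111125 m.
ΔN = Δφ × 111125 = 589.0 m; ΔE = Δλ × 111125 × cos(53.6967°) = +0.0056 × 111125 × 0.592060 = 368.4 m.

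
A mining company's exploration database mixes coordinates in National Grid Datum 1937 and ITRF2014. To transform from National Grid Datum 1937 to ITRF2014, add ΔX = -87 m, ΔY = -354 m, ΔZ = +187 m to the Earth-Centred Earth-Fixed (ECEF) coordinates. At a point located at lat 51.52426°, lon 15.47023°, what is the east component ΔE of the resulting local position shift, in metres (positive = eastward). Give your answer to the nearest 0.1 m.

The local east axis at (φ, λ) is (−sin λ, cos λ, 0), so ΔE = −sin(15.47023°)·(-87) + cos(15.47023°)·(-354) = -317.97 m.

ΔE = -318.0 m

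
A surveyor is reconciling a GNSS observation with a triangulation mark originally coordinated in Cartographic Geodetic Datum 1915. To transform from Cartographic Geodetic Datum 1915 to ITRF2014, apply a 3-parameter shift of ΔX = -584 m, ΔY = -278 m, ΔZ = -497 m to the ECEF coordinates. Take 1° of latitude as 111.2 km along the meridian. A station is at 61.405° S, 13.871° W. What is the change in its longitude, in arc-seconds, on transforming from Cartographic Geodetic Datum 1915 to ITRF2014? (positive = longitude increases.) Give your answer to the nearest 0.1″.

sin φ = -0.878025, cos φ = 0.478615, sin λ = -0.239737, cos λ = 0.970838.
East component: ΔE = −sin λ·ΔX + cos λ·ΔY = −(-0.239737)(-584) + (0.970838)(-278) = -409.90 m.
1° of latitude spans 111200 m; at latitude φ, 1° of longitude spans that × cos φ = 53222.0 m, so Δλ = -409.90 / 53222.0 × 3600 = -27.726″.

Δλ = -27.7″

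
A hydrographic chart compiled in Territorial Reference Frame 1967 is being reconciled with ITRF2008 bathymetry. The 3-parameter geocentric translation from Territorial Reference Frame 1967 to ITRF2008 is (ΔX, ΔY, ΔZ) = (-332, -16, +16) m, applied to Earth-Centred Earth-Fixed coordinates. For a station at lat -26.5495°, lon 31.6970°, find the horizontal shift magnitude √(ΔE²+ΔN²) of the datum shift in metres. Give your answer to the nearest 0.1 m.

At φ = -26.5495°, λ = 31.6970°: sin φ = -0.446971, cos φ = 0.894549, sin λ = 0.525427, cos λ = 0.850839.
ΔE = −sin λ·ΔX + cos λ·ΔY = −(0.525427)·(-332) + (0.850839)·(-16) = 160.83 m.
ΔN = −sin φ cos λ·ΔX − sin φ sin λ·ΔY + cos φ·ΔZ = −(-0.446971)(0.850839)(-332) − (-0.446971)(0.525427)(-16) + (0.894549)(16) = -115.70 m.
Horizontal magnitude = √(ΔE² + ΔN²) = √(160.83² + (-115.70)²) = 198.12 m.

198.1 m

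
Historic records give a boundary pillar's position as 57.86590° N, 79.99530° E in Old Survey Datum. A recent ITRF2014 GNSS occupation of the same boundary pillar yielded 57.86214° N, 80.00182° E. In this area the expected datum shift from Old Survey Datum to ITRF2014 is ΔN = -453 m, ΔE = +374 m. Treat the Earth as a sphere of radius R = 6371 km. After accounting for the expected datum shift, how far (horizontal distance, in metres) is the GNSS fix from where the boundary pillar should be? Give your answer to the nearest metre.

37 m

Observed coordinate differences: Δφ = -0.00376°, Δλ = +0.00652°.
Converting to metres (1° lat = 111195 m, cos φ = 0.531903): observed ΔN = -418.1 m, observed ΔE = 385.6 m.
Subtracting the expected shift leaves a residual of -418.1 − (-453) = 34.9 m north and 385.6 − (374) = 11.6 m east.
Residual distance = √(34.9² + 11.6²) = 36.8 m.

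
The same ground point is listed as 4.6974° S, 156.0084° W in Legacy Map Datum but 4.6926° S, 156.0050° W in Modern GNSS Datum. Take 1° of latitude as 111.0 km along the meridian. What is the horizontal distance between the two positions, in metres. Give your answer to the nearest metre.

Δφ = -4.6926° − -4.6974° = +0.0048°; Δλ = -156.0050° − -156.0084° = +0.0034°.
ΔN = Δφ × 111000 = 532.8 m; ΔE = Δλ × 111000 × cos(-4.6974°) = +0.0034 × 111000 × 0.996641 = 376.1 m.
Distance = √(ΔE² + ΔN²) = √(376.1² + 532.8²) = 652.2 m.

652 m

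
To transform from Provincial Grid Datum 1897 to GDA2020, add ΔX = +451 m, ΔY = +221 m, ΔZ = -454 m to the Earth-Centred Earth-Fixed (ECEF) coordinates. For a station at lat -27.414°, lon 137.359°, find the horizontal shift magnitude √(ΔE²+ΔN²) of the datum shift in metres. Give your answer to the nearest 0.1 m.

675.4 m

The local east axis at (φ, λ) is (−sin λ, cos λ, 0), so ΔE = −sin(137.359°)·451 + cos(137.359°)·221 = -468.08 m.
The local north axis is (−sin φ cos λ, −sin φ sin λ, cos φ), giving ΔN = -152.748 + 68.927 − 403.017 = -486.84 m.
Horizontal magnitude = √(ΔE² + ΔN²) = √((-468.08)² + (-486.84)²) = 675.36 m.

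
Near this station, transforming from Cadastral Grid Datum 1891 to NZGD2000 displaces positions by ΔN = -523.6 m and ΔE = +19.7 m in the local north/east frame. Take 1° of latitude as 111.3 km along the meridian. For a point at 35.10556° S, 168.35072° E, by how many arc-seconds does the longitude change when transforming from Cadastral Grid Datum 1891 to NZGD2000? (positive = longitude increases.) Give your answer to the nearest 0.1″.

At latitude -35.10556°, cos φ = 0.818094.
1° of longitude at this latitude = 111.3 × cos φ = 91.05 km, so Δλ = 19.7 / 91053.9 = 0.0002164° = 0.779″.

Δλ = 0.8″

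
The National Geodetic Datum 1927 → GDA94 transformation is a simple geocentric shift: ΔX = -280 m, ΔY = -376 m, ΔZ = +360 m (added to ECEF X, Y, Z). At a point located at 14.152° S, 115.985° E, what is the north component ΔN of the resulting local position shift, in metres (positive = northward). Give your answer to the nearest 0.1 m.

ΔN = 296.4 m

The local north axis is (−sin φ cos λ, −sin φ sin λ, cos φ), giving ΔN = 29.994 − 82.637 + 349.074 = 296.43 m.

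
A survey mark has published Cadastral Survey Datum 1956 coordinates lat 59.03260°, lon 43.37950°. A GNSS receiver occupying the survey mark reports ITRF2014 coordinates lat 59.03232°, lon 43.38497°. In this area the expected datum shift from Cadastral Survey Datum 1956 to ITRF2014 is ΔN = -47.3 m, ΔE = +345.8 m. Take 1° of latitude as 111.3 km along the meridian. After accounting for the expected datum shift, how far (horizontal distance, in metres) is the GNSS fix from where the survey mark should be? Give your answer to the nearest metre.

36 m

Observed coordinate differences: Δφ = -0.00028°, Δλ = +0.00547°.
Converting to metres (1° lat = 111300 m, cos φ = 0.514550): observed ΔN = -31.2 m, observed ΔE = 313.3 m.
Subtracting the expected shift leaves a residual of -31.2 − (-47.3) = 16.1 m north and 313.3 − (345.8) = -32.5 m east.
Residual distance = √(16.1² + (-32.5)²) = 36.3 m.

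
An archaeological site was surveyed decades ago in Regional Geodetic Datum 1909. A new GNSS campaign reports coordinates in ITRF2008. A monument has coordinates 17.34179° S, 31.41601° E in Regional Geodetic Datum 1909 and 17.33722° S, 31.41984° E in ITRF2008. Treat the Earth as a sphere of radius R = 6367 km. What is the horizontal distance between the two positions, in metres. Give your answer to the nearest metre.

Δφ = -17.33722° − -17.34179° = +0.00457°; Δλ = 31.41984° − 31.41601° = +0.00383°.
1° along a meridian = πR/180 = 111125 m.
ΔN = Δφ × 111125 = 507.8 m; ΔE = Δλ × 111125 × cos(-17.34179°) = +0.00383 × 111125 × 0.954544 = 406.3 m.
Distance = √(ΔE² + ΔN²) = √(406.3² + 507.8²) = 650.3 m.

650 m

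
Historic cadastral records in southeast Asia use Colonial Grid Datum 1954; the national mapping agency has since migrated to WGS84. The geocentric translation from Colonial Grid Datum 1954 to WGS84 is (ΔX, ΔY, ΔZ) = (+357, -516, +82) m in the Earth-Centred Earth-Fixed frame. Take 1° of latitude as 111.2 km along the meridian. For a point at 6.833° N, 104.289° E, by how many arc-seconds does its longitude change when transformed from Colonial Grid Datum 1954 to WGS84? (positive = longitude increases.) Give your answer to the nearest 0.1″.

sin φ = 0.118976, cos φ = 0.992897, sin λ = 0.969063, cos λ = -0.246813.
East component: ΔE = −sin λ·ΔX + cos λ·ΔY = −(0.969063)(357) + (-0.246813)(-516) = -218.60 m.
1° of latitude spans 111200 m; at latitude φ, 1° of longitude spans that × cos φ = 110410.2 m, so Δλ = -218.60 / 110410.2 × 3600 = -7.128″.

Δλ = -7.1″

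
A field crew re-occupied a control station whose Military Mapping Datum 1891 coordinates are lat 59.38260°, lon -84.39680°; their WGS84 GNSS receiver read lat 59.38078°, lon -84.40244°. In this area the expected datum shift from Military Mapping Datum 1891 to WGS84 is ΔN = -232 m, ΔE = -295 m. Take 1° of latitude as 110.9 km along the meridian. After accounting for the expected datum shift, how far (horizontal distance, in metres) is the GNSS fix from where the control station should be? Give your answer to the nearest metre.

38 m

Observed coordinate differences: Δφ = -0.00182°, Δλ = -0.00564°.
Converting to metres (1° lat = 110900 m, cos φ = 0.509303): observed ΔN = -201.8 m, observed ΔE = -318.6 m.
Subtracting the expected shift leaves a residual of -201.8 − (-232) = 30.2 m north and -318.6 − (-295) = -23.6 m east.
Residual distance = √(30.2² + (-23.6)²) = 38.3 m.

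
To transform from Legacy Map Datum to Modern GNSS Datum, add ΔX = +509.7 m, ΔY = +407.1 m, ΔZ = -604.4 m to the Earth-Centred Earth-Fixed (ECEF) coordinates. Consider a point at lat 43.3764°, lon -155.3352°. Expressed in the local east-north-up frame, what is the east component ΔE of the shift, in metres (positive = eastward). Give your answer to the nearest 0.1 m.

At φ = 43.3764°, λ = -155.3352°: sin φ = 0.686788, cos φ = 0.726858, sin λ = -0.417309, cos λ = -0.908765.
ΔE = −sin λ·ΔX + cos λ·ΔY = −(-0.417309)·(509.7) + (-0.908765)·(407.1) = -157.26 m.

ΔE = -157.3 m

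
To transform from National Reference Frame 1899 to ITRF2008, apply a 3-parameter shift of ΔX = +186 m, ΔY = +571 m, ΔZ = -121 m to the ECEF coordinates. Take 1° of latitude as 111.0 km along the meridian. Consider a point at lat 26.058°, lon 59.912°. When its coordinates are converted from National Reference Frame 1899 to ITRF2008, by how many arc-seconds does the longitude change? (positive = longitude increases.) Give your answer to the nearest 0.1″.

Δλ = 4.5″

sin φ = 0.439281, cos φ = 0.898350, sin λ = 0.865256, cos λ = 0.501330.
East component: ΔE = −sin λ·ΔX + cos λ·ΔY = −(0.865256)(186) + (0.501330)(571) = 125.32 m.
1° of latitude spans 111000 m; at latitude φ, 1° of longitude spans that × cos φ = 99716.8 m, so Δλ = 125.32 / 99716.8 × 3600 = 4.524″.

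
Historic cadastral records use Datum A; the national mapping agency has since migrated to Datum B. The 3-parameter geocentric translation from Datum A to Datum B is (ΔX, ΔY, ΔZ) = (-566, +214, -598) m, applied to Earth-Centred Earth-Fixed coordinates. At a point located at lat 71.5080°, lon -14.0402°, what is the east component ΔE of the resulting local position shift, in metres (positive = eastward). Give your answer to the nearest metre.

At φ = 71.5080°, λ = -14.0402°: sin φ = 0.948368, cos φ = 0.317172, sin λ = -0.242603, cos λ = 0.970126.
ΔE = −sin λ·ΔX + cos λ·ΔY = −(-0.242603)·(-566) + (0.970126)·(214) = 70.29 m.

ΔE = 70 m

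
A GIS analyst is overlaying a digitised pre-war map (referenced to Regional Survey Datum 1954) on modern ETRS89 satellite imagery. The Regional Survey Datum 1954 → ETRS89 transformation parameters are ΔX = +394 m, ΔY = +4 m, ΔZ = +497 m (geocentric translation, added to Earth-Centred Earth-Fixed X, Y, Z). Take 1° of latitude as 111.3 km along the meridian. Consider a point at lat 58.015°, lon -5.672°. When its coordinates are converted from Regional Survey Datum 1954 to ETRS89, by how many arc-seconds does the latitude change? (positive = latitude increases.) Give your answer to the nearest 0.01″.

sin φ = 0.848187, cos φ = 0.529697, sin λ = -0.098833, cos λ = 0.995104.
North component: ΔN = −sin φ cos λ·ΔX − sin φ sin λ·ΔY + cos φ·ΔZ = −(0.848187)(0.995104)(394) − (0.848187)(-0.098833)(4) + (0.529697)(497) = -68.95 m.
1° of latitude spans 111300 m, so Δφ = -68.95 / 111300 × 3600 = -2.230″.

Δφ = -2.23″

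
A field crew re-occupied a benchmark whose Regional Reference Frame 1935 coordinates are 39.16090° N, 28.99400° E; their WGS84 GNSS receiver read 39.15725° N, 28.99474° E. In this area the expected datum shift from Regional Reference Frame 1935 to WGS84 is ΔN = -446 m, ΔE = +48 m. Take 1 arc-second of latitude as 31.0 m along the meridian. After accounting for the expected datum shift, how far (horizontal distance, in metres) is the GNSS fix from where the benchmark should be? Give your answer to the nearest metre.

42 m

Observed coordinate differences: Δφ = -0.00365°, Δλ = +0.00074°.
Converting to metres (1° lat = 111600 m, cos φ = 0.775376): observed ΔN = -407.3 m, observed ΔE = 64.0 m.
Subtracting the expected shift leaves a residual of -407.3 − (-446) = 38.7 m north and 64.0 − (48) = 16.0 m east.
Residual distance = √(38.7² + 16.0²) = 41.9 m.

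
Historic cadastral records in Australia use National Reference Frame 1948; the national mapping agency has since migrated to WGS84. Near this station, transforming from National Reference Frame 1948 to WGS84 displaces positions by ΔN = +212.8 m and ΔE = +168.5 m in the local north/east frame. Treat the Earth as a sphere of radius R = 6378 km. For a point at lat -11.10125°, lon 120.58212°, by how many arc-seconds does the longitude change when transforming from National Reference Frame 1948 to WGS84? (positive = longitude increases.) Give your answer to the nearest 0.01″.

Δλ = 5.55″

At latitude -11.10125°, cos φ = 0.981288.
One radian of longitude at latitude φ spans R cos φ, so Δλ = ΔE / (R cos φ) = 168.5 / (6378000 × 0.981288) = 2.6923e-05 rad = 5.553″.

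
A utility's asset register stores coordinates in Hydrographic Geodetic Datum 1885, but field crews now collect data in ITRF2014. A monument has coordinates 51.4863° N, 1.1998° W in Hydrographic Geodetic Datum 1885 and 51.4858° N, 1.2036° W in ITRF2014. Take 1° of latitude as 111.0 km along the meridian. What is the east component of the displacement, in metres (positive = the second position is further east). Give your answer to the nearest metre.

ΔE = -263 m

Δφ = 51.4858° − 51.4863° = -0.0005°; Δλ = -1.2036° − -1.1998° = -0.0038°.
ΔN = Δφ × 111000 = -55.5 m; ΔE = Δλ × 111000 × cos(51.4863°) = -0.0038 × 111000 × 0.622702 = -262.7 m.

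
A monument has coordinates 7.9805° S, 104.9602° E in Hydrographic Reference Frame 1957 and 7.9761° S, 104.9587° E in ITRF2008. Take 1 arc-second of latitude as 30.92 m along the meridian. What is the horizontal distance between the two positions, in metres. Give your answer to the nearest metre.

Δφ = -7.9761° − -7.9805° = +0.0044°; Δλ = 104.9587° − 104.9602° = -0.0015°.
1° of latitude = 3600 × 30.92 = 111312 m.
ΔN = Δφ × 111312 = 489.8 m; ΔE = Δλ × 111312 × cos(-7.9805°) = -0.0015 × 111312 × 0.990315 = -165.4 m.
Distance = √(ΔE² + ΔN²) = √((-165.4)² + 489.8²) = 516.9 m.

517 m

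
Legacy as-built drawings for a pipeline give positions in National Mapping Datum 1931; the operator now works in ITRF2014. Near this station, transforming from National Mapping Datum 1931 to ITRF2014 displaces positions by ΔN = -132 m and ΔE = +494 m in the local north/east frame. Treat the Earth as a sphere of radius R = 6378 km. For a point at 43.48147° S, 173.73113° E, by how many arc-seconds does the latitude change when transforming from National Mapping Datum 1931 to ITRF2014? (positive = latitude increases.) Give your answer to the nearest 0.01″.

Δφ = -4.27″

On a sphere of radius R, 1 rad of latitude = R, so Δφ = ΔN / R = -132.0 / 6378000 = -2.0696e-05 rad = -4.269″.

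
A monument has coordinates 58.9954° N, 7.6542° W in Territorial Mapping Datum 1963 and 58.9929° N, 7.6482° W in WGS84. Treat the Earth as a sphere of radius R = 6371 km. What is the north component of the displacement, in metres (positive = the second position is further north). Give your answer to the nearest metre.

Δφ = 58.9929° − 58.9954° = -0.0025°; Δλ = -7.6482° − -7.6542° = +0.0060°.
1° along a meridian = πR/180 = 111195 m.
ΔN = Δφ × 111195 = -278.0 m; ΔE = Δλ × 111195 × cos(58.9954°) = +0.0060 × 111195 × 0.515107 = 343.7 m.

ΔN = -278 m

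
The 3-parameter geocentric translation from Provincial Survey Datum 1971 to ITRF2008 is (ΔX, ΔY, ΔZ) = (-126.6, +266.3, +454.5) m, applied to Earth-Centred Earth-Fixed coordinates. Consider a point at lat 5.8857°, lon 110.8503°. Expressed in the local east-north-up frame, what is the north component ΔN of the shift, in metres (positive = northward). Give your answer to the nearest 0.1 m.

ΔN = 422.0 m

At φ = 5.8857°, λ = 110.8503°: sin φ = 0.102544, cos φ = 0.994728, sin λ = 0.934514, cos λ = -0.355928.
ΔN = −sin φ cos λ·ΔX − sin φ sin λ·ΔY + cos φ·ΔZ = −(0.102544)(-0.355928)(-126.6) − (0.102544)(0.934514)(266.3) + (0.994728)(454.5) = 421.96 m.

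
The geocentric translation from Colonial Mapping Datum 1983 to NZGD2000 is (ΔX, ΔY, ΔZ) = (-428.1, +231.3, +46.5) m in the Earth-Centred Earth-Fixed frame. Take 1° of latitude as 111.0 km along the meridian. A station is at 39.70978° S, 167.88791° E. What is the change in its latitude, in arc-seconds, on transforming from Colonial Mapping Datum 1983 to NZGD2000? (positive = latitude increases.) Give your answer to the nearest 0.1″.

Δφ = 10.8″

sin φ = -0.638899, cos φ = 0.769291, sin λ = 0.209825, cos λ = -0.977739.
North component: ΔN = −sin φ cos λ·ΔX − sin φ sin λ·ΔY + cos φ·ΔZ = −(-0.638899)(-0.977739)(-428.1) − (-0.638899)(0.209825)(231.3) + (0.769291)(46.5) = 334.20 m.
1° of latitude spans 111000 m, so Δφ = 334.20 / 111000 × 3600 = 10.839″.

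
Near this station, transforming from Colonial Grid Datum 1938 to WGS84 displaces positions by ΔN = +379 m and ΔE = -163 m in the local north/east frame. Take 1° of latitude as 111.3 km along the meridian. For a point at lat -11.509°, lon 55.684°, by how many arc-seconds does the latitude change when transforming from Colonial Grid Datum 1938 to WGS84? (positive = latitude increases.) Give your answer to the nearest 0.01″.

Δφ = 12.26″

1° of latitude = 111.3 km, so Δφ = 379.0 / 111300 = 0.0034052° = 12.259″.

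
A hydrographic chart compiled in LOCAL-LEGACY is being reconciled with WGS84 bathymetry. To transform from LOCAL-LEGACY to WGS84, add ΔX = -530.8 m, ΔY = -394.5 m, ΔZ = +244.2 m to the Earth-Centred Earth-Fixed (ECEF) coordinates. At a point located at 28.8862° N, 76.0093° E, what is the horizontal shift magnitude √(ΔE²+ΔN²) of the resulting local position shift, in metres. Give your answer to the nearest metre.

623 m

The local east axis at (φ, λ) is (−sin λ, cos λ, 0), so ΔE = −sin(76.0093°)·(-530.8) + cos(76.0093°)·(-394.5) = 419.68 m.
The local north axis is (−sin φ cos λ, −sin φ sin λ, cos φ), giving ΔN = 61.992 + 184.918 + 213.817 = 460.73 m.
Horizontal magnitude = √(ΔE² + ΔN²) = √(419.68² + 460.73²) = 623.22 m.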